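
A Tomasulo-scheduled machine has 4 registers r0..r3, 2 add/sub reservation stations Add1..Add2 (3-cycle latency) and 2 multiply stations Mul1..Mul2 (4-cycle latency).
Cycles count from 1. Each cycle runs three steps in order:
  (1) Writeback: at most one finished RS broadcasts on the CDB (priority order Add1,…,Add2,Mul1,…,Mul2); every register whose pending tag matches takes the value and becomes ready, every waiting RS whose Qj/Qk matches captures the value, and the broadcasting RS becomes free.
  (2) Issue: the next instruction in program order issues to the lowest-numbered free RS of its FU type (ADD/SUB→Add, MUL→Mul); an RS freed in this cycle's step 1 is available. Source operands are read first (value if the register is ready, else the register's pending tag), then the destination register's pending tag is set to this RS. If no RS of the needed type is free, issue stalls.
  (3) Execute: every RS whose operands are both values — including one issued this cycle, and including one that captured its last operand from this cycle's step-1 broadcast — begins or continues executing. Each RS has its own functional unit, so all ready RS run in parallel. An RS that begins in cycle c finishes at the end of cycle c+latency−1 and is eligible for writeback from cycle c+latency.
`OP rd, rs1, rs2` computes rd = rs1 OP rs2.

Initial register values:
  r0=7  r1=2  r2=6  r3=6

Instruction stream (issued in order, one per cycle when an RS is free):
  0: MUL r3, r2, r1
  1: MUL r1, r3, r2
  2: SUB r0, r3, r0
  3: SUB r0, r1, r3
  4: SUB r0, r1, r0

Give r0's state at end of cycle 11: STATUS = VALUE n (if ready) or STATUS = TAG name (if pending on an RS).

STATUS = TAG Add1

c1: issue MUL r3<-Mul1 | r0:7,r1:2,r2:6,r3:Mul1
c2: issue MUL r1<-Mul2 | r0:7,r1:Mul2,r2:6,r3:Mul1
c3: issue SUB r0<-Add1 | r0:Add1,r1:Mul2,r2:6,r3:Mul1
c4: issue SUB r0<-Add2 | r0:Add2,r1:Mul2,r2:6,r3:Mul1
c5: CDB Mul1=12; stall | r0:Add2,r1:Mul2,r2:6,r3:12
c6: stall | r0:Add2,r1:Mul2,r2:6,r3:12
c7: stall | r0:Add2,r1:Mul2,r2:6,r3:12
c8: CDB Add1=5; issue SUB r0<-Add1 | r0:Add1,r1:Mul2,r2:6,r3:12
c9: CDB Mul2=72 | r0:Add1,r1:72,r2:6,r3:12
c10: - | r0:Add1,r1:72,r2:6,r3:12
c11: - | r0:Add1,r1:72,r2:6,r3:12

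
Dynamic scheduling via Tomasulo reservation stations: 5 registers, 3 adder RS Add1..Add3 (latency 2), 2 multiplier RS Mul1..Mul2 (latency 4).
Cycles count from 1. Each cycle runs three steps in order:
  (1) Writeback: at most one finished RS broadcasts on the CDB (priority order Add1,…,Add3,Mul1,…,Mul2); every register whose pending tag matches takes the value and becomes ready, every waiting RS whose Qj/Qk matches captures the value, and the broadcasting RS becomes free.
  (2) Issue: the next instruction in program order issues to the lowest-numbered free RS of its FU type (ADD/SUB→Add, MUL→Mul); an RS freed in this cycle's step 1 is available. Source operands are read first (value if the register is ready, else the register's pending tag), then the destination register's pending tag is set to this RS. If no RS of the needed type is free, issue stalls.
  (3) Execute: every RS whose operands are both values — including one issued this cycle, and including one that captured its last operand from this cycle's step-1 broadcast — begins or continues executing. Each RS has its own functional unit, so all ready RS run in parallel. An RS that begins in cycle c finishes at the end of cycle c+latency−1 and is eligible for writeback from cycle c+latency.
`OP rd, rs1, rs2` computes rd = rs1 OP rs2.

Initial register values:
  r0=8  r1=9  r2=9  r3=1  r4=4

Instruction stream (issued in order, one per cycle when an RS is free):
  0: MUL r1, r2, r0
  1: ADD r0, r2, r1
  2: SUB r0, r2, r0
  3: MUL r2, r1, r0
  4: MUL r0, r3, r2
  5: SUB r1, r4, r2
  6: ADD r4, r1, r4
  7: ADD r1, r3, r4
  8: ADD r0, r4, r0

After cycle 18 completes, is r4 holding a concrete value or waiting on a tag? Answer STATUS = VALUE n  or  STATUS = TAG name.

STATUS = VALUE 5192

c1: issue MUL r1<-Mul1 | r0:8,r1:Mul1,r2:9,r3:1,r4:4
c2: issue ADD r0<-Add1 | r0:Add1,r1:Mul1,r2:9,r3:1,r4:4
c3: issue SUB r0<-Add2 | r0:Add2,r1:Mul1,r2:9,r3:1,r4:4
c4: issue MUL r2<-Mul2 | r0:Add2,r1:Mul1,r2:Mul2,r3:1,r4:4
c5: CDB Mul1=72; issue MUL r0<-Mul1 | r0:Mul1,r1:72,r2:Mul2,r3:1,r4:4
c6: issue SUB r1<-Add3 | r0:Mul1,r1:Add3,r2:Mul2,r3:1,r4:4
c7: CDB Add1=81; issue ADD r4<-Add1 | r0:Mul1,r1:Add3,r2:Mul2,r3:1,r4:Add1
c8: stall | r0:Mul1,r1:Add3,r2:Mul2,r3:1,r4:Add1
c9: CDB Add2=-72; issue ADD r1<-Add2 | r0:Mul1,r1:Add2,r2:Mul2,r3:1,r4:Add1
c10: stall | r0:Mul1,r1:Add2,r2:Mul2,r3:1,r4:Add1
c11: stall | r0:Mul1,r1:Add2,r2:Mul2,r3:1,r4:Add1
c12: stall | r0:Mul1,r1:Add2,r2:Mul2,r3:1,r4:Add1
c13: CDB Mul2=-5184; stall | r0:Mul1,r1:Add2,r2:-5184,r3:1,r4:Add1
c14: stall | r0:Mul1,r1:Add2,r2:-5184,r3:1,r4:Add1
c15: CDB Add3=5188; issue ADD r0<-Add3 | r0:Add3,r1:Add2,r2:-5184,r3:1,r4:Add1
c16: - | r0:Add3,r1:Add2,r2:-5184,r3:1,r4:Add1
c17: CDB Add1=5192 | r0:Add3,r1:Add2,r2:-5184,r3:1,r4:5192
c18: CDB Mul1=-5184 | r0:Add3,r1:Add2,r2:-5184,r3:1,r4:5192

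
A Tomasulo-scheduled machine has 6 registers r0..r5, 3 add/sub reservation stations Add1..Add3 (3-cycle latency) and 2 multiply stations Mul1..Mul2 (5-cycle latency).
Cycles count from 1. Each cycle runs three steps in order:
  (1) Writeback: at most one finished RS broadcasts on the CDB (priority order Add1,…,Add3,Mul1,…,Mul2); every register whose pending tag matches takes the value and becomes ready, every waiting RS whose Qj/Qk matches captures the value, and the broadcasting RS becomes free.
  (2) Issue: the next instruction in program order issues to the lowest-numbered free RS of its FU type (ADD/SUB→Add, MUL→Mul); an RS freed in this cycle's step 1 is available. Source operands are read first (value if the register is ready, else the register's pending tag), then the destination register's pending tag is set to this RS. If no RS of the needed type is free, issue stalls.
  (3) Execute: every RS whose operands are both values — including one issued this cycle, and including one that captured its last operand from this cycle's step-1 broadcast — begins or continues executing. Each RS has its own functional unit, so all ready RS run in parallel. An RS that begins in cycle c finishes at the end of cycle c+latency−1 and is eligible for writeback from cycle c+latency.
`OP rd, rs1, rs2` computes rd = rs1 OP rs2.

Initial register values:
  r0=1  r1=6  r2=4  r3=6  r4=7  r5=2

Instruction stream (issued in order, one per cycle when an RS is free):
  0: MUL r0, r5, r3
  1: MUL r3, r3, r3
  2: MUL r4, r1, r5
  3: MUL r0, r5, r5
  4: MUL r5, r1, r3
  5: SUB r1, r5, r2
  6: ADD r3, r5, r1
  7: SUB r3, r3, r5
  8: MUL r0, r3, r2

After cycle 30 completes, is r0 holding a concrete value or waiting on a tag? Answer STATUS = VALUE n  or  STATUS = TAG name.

c1: issue MUL r0<-Mul1 | r0:Mul1,r1:6,r2:4,r3:6,r4:7,r5:2
c2: issue MUL r3<-Mul2 | r0:Mul1,r1:6,r2:4,r3:Mul2,r4:7,r5:2
c3: stall | r0:Mul1,r1:6,r2:4,r3:Mul2,r4:7,r5:2
c4: stall | r0:Mul1,r1:6,r2:4,r3:Mul2,r4:7,r5:2
c5: stall | r0:Mul1,r1:6,r2:4,r3:Mul2,r4:7,r5:2
c6: CDB Mul1=12; issue MUL r4<-Mul1 | r0:12,r1:6,r2:4,r3:Mul2,r4:Mul1,r5:2
c7: CDB Mul2=36; issue MUL r0<-Mul2 | r0:Mul2,r1:6,r2:4,r3:36,r4:Mul1,r5:2
c8: stall | r0:Mul2,r1:6,r2:4,r3:36,r4:Mul1,r5:2
c9: stall | r0:Mul2,r1:6,r2:4,r3:36,r4:Mul1,r5:2
c10: stall | r0:Mul2,r1:6,r2:4,r3:36,r4:Mul1,r5:2
c11: CDB Mul1=12; issue MUL r5<-Mul1 | r0:Mul2,r1:6,r2:4,r3:36,r4:12,r5:Mul1
c12: CDB Mul2=4; issue SUB r1<-Add1 | r0:4,r1:Add1,r2:4,r3:36,r4:12,r5:Mul1
c13: issue ADD r3<-Add2 | r0:4,r1:Add1,r2:4,r3:Add2,r4:12,r5:Mul1
c14: issue SUB r3<-Add3 | r0:4,r1:Add1,r2:4,r3:Add3,r4:12,r5:Mul1
c15: issue MUL r0<-Mul2 | r0:Mul2,r1:Add1,r2:4,r3:Add3,r4:12,r5:Mul1
c16: CDB Mul1=216 | r0:Mul2,r1:Add1,r2:4,r3:Add3,r4:12,r5:216
c17: - | r0:Mul2,r1:Add1,r2:4,r3:Add3,r4:12,r5:216
c18: - | r0:Mul2,r1:Add1,r2:4,r3:Add3,r4:12,r5:216
c19: CDB Add1=212 | r0:Mul2,r1:212,r2:4,r3:Add3,r4:12,r5:216
c20: - | r0:Mul2,r1:212,r2:4,r3:Add3,r4:12,r5:216
c21: - | r0:Mul2,r1:212,r2:4,r3:Add3,r4:12,r5:216
c22: CDB Add2=428 | r0:Mul2,r1:212,r2:4,r3:Add3,r4:12,r5:216
c23: - | r0:Mul2,r1:212,r2:4,r3:Add3,r4:12,r5:216
c24: - | r0:Mul2,r1:212,r2:4,r3:Add3,r4:12,r5:216
c25: CDB Add3=212 | r0:Mul2,r1:212,r2:4,r3:212,r4:12,r5:216
c26: - | r0:Mul2,r1:212,r2:4,r3:212,r4:12,r5:216
c27: - | r0:Mul2,r1:212,r2:4,r3:212,r4:12,r5:216
c28: - | r0:Mul2,r1:212,r2:4,r3:212,r4:12,r5:216
c29: - | r0:Mul2,r1:212,r2:4,r3:212,r4:12,r5:216
c30: CDB Mul2=848 | r0:848,r1:212,r2:4,r3:212,r4:12,r5:216

STATUS = VALUE 848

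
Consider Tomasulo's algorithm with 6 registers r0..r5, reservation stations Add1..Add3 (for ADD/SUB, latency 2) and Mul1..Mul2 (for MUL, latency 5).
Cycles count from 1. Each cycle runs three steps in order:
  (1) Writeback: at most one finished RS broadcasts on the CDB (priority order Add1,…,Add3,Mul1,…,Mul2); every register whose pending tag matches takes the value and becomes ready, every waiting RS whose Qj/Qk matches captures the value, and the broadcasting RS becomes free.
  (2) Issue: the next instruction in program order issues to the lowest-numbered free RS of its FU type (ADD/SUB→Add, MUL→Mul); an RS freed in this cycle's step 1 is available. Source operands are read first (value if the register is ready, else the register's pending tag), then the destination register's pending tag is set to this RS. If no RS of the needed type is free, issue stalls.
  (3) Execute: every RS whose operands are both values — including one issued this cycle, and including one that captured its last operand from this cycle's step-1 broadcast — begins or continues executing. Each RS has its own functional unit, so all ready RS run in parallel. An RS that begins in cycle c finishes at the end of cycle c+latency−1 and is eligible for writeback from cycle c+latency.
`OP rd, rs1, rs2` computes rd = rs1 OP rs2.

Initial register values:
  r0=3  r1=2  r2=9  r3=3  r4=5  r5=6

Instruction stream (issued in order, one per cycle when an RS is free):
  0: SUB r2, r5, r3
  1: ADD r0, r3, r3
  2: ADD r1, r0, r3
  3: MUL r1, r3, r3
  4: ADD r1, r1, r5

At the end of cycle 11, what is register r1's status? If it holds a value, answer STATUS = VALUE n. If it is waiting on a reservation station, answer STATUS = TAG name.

  c1: issue SUB r2<-Add1  regs: r0:3,r1:2,r2:Add1,r3:3,r4:5,r5:6
  c2: issue ADD r0<-Add2  regs: r0:Add2,r1:2,r2:Add1,r3:3,r4:5,r5:6
  c3: CDB Add1=3; issue ADD r1<-Add1  regs: r0:Add2,r1:Add1,r2:3,r3:3,r4:5,r5:6
  c4: CDB Add2=6; issue MUL r1<-Mul1  regs: r0:6,r1:Mul1,r2:3,r3:3,r4:5,r5:6
  c5: issue ADD r1<-Add2  regs: r0:6,r1:Add2,r2:3,r3:3,r4:5,r5:6
  c6: CDB Add1=9  regs: r0:6,r1:Add2,r2:3,r3:3,r4:5,r5:6
  c7: -  regs: r0:6,r1:Add2,r2:3,r3:3,r4:5,r5:6
  c8: -  regs: r0:6,r1:Add2,r2:3,r3:3,r4:5,r5:6
  c9: CDB Mul1=9  regs: r0:6,r1:Add2,r2:3,r3:3,r4:5,r5:6
  c10: -  regs: r0:6,r1:Add2,r2:3,r3:3,r4:5,r5:6
  c11: CDB Add2=15  regs: r0:6,r1:15,r2:3,r3:3,r4:5,r5:6

STATUS = VALUE 15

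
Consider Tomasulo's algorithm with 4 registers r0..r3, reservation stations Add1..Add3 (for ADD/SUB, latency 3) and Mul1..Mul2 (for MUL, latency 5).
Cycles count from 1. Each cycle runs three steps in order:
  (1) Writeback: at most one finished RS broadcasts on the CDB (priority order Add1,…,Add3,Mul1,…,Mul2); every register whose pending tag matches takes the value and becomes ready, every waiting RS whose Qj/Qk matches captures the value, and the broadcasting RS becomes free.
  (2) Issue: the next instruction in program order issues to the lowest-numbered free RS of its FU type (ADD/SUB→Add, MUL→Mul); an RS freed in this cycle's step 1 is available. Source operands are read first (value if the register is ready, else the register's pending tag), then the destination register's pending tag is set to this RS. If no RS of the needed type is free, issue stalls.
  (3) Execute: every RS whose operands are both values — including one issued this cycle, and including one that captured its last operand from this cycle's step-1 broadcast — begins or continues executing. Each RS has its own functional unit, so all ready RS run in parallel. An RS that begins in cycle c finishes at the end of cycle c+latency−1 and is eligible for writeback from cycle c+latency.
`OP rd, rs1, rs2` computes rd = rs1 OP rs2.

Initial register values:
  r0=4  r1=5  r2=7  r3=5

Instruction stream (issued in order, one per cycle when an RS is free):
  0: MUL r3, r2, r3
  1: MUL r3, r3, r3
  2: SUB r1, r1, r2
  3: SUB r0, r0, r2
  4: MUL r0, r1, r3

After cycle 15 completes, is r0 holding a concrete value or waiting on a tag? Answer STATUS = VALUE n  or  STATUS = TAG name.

  c1: issue MUL r3<-Mul1  regs: r0:4,r1:5,r2:7,r3:Mul1
  c2: issue MUL r3<-Mul2  regs: r0:4,r1:5,r2:7,r3:Mul2
  c3: issue SUB r1<-Add1  regs: r0:4,r1:Add1,r2:7,r3:Mul2
  c4: issue SUB r0<-Add2  regs: r0:Add2,r1:Add1,r2:7,r3:Mul2
  c5: stall  regs: r0:Add2,r1:Add1,r2:7,r3:Mul2
  c6: CDB Add1=-2; stall  regs: r0:Add2,r1:-2,r2:7,r3:Mul2
  c7: CDB Add2=-3; stall  regs: r0:-3,r1:-2,r2:7,r3:Mul2
  c8: CDB Mul1=35; issue MUL r0<-Mul1  regs: r0:Mul1,r1:-2,r2:7,r3:Mul2
  c9: -  regs: r0:Mul1,r1:-2,r2:7,r3:Mul2
  c10: -  regs: r0:Mul1,r1:-2,r2:7,r3:Mul2
  c11: -  regs: r0:Mul1,r1:-2,r2:7,r3:Mul2
  c12: -  regs: r0:Mul1,r1:-2,r2:7,r3:Mul2
  c13: CDB Mul2=1225  regs: r0:Mul1,r1:-2,r2:7,r3:1225
  c14: -  regs: r0:Mul1,r1:-2,r2:7,r3:1225
  c15: -  regs: r0:Mul1,r1:-2,r2:7,r3:1225

STATUS = TAG Mul1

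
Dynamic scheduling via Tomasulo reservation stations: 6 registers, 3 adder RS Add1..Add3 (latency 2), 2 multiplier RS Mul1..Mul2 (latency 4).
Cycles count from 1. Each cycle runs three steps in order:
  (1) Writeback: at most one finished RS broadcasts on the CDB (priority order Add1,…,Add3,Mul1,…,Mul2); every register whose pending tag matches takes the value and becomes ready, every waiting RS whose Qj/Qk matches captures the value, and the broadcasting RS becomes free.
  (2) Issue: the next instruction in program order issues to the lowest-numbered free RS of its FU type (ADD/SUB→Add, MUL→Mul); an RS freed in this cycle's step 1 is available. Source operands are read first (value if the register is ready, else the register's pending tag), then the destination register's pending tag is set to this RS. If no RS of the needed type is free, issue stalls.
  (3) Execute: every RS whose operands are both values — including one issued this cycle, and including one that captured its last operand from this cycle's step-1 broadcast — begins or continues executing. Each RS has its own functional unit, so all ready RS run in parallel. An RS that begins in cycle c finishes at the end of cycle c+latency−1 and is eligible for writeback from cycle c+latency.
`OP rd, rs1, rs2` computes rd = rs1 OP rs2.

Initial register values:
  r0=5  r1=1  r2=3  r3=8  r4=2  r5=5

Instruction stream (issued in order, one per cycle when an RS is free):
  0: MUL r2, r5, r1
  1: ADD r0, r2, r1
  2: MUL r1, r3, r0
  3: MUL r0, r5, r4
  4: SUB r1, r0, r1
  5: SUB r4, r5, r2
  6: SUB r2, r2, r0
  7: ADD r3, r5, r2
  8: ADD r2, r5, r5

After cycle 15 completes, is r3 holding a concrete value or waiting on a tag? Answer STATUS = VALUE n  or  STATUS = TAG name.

STATUS = VALUE 0

  c1: issue MUL r2<-Mul1  regs: r0:5,r1:1,r2:Mul1,r3:8,r4:2,r5:5
  c2: issue ADD r0<-Add1  regs: r0:Add1,r1:1,r2:Mul1,r3:8,r4:2,r5:5
  c3: issue MUL r1<-Mul2  regs: r0:Add1,r1:Mul2,r2:Mul1,r3:8,r4:2,r5:5
  c4: stall  regs: r0:Add1,r1:Mul2,r2:Mul1,r3:8,r4:2,r5:5
  c5: CDB Mul1=5; issue MUL r0<-Mul1  regs: r0:Mul1,r1:Mul2,r2:5,r3:8,r4:2,r5:5
  c6: issue SUB r1<-Add2  regs: r0:Mul1,r1:Add2,r2:5,r3:8,r4:2,r5:5
  c7: CDB Add1=6; issue SUB r4<-Add1  regs: r0:Mul1,r1:Add2,r2:5,r3:8,r4:Add1,r5:5
  c8: issue SUB r2<-Add3  regs: r0:Mul1,r1:Add2,r2:Add3,r3:8,r4:Add1,r5:5
  c9: CDB Add1=0; issue ADD r3<-Add1  regs: r0:Mul1,r1:Add2,r2:Add3,r3:Add1,r4:0,r5:5
  c10: CDB Mul1=10; stall  regs: r0:10,r1:Add2,r2:Add3,r3:Add1,r4:0,r5:5
  c11: CDB Mul2=48; stall  regs: r0:10,r1:Add2,r2:Add3,r3:Add1,r4:0,r5:5
  c12: CDB Add3=-5; issue ADD r2<-Add3  regs: r0:10,r1:Add2,r2:Add3,r3:Add1,r4:0,r5:5
  c13: CDB Add2=-38  regs: r0:10,r1:-38,r2:Add3,r3:Add1,r4:0,r5:5
  c14: CDB Add1=0  regs: r0:10,r1:-38,r2:Add3,r3:0,r4:0,r5:5
  c15: CDB Add3=10  regs: r0:10,r1:-38,r2:10,r3:0,r4:0,r5:5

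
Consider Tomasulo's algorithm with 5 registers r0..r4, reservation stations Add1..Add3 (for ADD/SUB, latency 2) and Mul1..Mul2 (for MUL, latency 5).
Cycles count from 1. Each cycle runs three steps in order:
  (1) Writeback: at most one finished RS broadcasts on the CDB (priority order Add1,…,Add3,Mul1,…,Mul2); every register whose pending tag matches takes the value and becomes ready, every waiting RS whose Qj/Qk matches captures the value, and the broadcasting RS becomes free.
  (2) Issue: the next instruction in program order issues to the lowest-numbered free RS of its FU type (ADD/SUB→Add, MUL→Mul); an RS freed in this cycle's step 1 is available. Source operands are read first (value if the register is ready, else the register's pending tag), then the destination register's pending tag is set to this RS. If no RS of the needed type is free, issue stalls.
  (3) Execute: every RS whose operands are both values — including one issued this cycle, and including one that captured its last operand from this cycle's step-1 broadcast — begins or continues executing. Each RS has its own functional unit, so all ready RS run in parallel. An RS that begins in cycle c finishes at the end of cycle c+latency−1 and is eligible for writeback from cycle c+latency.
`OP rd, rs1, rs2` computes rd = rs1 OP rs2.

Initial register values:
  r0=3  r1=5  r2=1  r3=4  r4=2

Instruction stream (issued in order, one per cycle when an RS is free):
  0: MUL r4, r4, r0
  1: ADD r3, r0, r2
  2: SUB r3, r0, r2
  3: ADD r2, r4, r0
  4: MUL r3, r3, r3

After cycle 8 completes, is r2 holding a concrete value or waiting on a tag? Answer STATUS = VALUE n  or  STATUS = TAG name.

c1: issue MUL r4<-Mul1 | r0:3,r1:5,r2:1,r3:4,r4:Mul1
c2: issue ADD r3<-Add1 | r0:3,r1:5,r2:1,r3:Add1,r4:Mul1
c3: issue SUB r3<-Add2 | r0:3,r1:5,r2:1,r3:Add2,r4:Mul1
c4: CDB Add1=4; issue ADD r2<-Add1 | r0:3,r1:5,r2:Add1,r3:Add2,r4:Mul1
c5: CDB Add2=2; issue MUL r3<-Mul2 | r0:3,r1:5,r2:Add1,r3:Mul2,r4:Mul1
c6: CDB Mul1=6 | r0:3,r1:5,r2:Add1,r3:Mul2,r4:6
c7: - | r0:3,r1:5,r2:Add1,r3:Mul2,r4:6
c8: CDB Add1=9 | r0:3,r1:5,r2:9,r3:Mul2,r4:6

STATUS = VALUE 9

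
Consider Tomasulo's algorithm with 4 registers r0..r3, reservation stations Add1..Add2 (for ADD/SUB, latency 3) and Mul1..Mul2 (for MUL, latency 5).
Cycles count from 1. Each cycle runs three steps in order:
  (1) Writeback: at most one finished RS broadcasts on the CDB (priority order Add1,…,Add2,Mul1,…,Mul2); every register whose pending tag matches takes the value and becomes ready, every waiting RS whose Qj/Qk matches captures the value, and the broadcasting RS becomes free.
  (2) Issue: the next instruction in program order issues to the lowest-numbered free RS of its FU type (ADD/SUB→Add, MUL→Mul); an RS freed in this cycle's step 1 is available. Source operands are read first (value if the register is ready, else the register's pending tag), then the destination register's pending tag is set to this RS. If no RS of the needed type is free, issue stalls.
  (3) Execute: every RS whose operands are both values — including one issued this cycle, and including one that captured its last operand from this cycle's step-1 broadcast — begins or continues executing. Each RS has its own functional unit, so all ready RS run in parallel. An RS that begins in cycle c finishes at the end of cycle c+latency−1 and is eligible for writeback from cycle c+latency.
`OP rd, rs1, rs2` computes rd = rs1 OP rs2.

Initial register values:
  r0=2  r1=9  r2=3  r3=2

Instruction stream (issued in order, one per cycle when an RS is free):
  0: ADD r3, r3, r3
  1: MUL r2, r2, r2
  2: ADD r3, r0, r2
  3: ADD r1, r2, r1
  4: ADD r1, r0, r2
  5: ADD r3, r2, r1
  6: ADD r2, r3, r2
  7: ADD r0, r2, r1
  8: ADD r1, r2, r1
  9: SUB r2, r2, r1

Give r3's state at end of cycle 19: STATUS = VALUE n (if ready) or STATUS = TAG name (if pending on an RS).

cycle 1: issue ADD r3<-Add1 // r0:2,r1:9,r2:3,r3:Add1
cycle 2: issue MUL r2<-Mul1 // r0:2,r1:9,r2:Mul1,r3:Add1
cycle 3: issue ADD r3<-Add2 // r0:2,r1:9,r2:Mul1,r3:Add2
cycle 4: CDB Add1=4; issue ADD r1<-Add1 // r0:2,r1:Add1,r2:Mul1,r3:Add2
cycle 5: stall // r0:2,r1:Add1,r2:Mul1,r3:Add2
cycle 6: stall // r0:2,r1:Add1,r2:Mul1,r3:Add2
cycle 7: CDB Mul1=9; stall // r0:2,r1:Add1,r2:9,r3:Add2
cycle 8: stall // r0:2,r1:Add1,r2:9,r3:Add2
cycle 9: stall // r0:2,r1:Add1,r2:9,r3:Add2
cycle 10: CDB Add1=18; issue ADD r1<-Add1 // r0:2,r1:Add1,r2:9,r3:Add2
cycle 11: CDB Add2=11; issue ADD r3<-Add2 // r0:2,r1:Add1,r2:9,r3:Add2
cycle 12: stall // r0:2,r1:Add1,r2:9,r3:Add2
cycle 13: CDB Add1=11; issue ADD r2<-Add1 // r0:2,r1:11,r2:Add1,r3:Add2
cycle 14: stall // r0:2,r1:11,r2:Add1,r3:Add2
cycle 15: stall // r0:2,r1:11,r2:Add1,r3:Add2
cycle 16: CDB Add2=20; issue ADD r0<-Add2 // r0:Add2,r1:11,r2:Add1,r3:20
cycle 17: stall // r0:Add2,r1:11,r2:Add1,r3:20
cycle 18: stall // r0:Add2,r1:11,r2:Add1,r3:20
cycle 19: CDB Add1=29; issue ADD r1<-Add1 // r0:Add2,r1:Add1,r2:29,r3:20

STATUS = VALUE 20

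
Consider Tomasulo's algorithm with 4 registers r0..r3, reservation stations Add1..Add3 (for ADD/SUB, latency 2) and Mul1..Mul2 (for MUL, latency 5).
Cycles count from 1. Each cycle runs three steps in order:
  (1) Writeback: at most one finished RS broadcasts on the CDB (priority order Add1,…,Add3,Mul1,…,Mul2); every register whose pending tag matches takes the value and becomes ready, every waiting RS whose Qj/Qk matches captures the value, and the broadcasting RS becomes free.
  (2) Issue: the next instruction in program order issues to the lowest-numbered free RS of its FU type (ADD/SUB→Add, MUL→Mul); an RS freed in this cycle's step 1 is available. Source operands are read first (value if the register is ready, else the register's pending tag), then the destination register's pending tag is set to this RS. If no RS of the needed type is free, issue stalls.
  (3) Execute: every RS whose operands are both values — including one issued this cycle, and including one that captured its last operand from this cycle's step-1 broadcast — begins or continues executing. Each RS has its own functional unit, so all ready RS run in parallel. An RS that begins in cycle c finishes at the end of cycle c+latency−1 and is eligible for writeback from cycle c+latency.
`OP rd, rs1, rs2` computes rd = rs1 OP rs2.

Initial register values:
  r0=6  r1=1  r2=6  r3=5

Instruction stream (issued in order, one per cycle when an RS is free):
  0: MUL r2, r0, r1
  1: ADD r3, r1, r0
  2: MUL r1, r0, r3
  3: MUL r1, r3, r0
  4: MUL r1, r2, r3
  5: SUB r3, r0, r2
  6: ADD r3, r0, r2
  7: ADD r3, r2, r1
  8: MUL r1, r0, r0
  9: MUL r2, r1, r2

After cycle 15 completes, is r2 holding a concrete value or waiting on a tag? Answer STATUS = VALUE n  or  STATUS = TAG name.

STATUS = TAG Mul2

  c1: issue MUL r2<-Mul1  regs: r0:6,r1:1,r2:Mul1,r3:5
  c2: issue ADD r3<-Add1  regs: r0:6,r1:1,r2:Mul1,r3:Add1
  c3: issue MUL r1<-Mul2  regs: r0:6,r1:Mul2,r2:Mul1,r3:Add1
  c4: CDB Add1=7; stall  regs: r0:6,r1:Mul2,r2:Mul1,r3:7
  c5: stall  regs: r0:6,r1:Mul2,r2:Mul1,r3:7
  c6: CDB Mul1=6; issue MUL r1<-Mul1  regs: r0:6,r1:Mul1,r2:6,r3:7
  c7: stall  regs: r0:6,r1:Mul1,r2:6,r3:7
  c8: stall  regs: r0:6,r1:Mul1,r2:6,r3:7
  c9: CDB Mul2=42; issue MUL r1<-Mul2  regs: r0:6,r1:Mul2,r2:6,r3:7
  c10: issue SUB r3<-Add1  regs: r0:6,r1:Mul2,r2:6,r3:Add1
  c11: CDB Mul1=42; issue ADD r3<-Add2  regs: r0:6,r1:Mul2,r2:6,r3:Add2
  c12: CDB Add1=0; issue ADD r3<-Add1  regs: r0:6,r1:Mul2,r2:6,r3:Add1
  c13: CDB Add2=12; issue MUL r1<-Mul1  regs: r0:6,r1:Mul1,r2:6,r3:Add1
  c14: CDB Mul2=42; issue MUL r2<-Mul2  regs: r0:6,r1:Mul1,r2:Mul2,r3:Add1
  c15: -  regs: r0:6,r1:Mul1,r2:Mul2,r3:Add1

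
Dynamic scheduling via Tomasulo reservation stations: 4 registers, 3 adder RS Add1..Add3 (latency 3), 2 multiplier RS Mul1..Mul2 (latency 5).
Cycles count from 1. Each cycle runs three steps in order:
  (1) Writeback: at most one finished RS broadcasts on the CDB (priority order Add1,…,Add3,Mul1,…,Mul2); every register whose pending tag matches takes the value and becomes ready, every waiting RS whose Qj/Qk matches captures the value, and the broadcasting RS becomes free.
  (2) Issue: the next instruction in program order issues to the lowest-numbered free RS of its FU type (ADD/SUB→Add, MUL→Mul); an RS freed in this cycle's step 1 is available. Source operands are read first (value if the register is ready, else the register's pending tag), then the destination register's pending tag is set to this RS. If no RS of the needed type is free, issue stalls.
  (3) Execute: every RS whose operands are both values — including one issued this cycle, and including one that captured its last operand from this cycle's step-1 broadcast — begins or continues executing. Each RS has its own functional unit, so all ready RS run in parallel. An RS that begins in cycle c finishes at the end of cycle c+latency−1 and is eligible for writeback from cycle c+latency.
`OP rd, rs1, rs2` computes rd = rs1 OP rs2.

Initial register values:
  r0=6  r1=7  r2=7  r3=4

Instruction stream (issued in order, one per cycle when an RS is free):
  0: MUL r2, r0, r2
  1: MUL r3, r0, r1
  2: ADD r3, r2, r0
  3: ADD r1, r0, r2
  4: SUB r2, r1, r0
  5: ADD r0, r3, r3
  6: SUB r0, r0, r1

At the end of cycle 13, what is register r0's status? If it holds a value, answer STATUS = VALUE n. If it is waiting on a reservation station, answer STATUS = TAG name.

c1: issue MUL r2<-Mul1 | r0:6,r1:7,r2:Mul1,r3:4
c2: issue MUL r3<-Mul2 | r0:6,r1:7,r2:Mul1,r3:Mul2
c3: issue ADD r3<-Add1 | r0:6,r1:7,r2:Mul1,r3:Add1
c4: issue ADD r1<-Add2 | r0:6,r1:Add2,r2:Mul1,r3:Add1
c5: issue SUB r2<-Add3 | r0:6,r1:Add2,r2:Add3,r3:Add1
c6: CDB Mul1=42; stall | r0:6,r1:Add2,r2:Add3,r3:Add1
c7: CDB Mul2=42; stall | r0:6,r1:Add2,r2:Add3,r3:Add1
c8: stall | r0:6,r1:Add2,r2:Add3,r3:Add1
c9: CDB Add1=48; issue ADD r0<-Add1 | r0:Add1,r1:Add2,r2:Add3,r3:48
c10: CDB Add2=48; issue SUB r0<-Add2 | r0:Add2,r1:48,r2:Add3,r3:48
c11: - | r0:Add2,r1:48,r2:Add3,r3:48
c12: CDB Add1=96 | r0:Add2,r1:48,r2:Add3,r3:48
c13: CDB Add3=42 | r0:Add2,r1:48,r2:42,r3:48

STATUS = TAG Add2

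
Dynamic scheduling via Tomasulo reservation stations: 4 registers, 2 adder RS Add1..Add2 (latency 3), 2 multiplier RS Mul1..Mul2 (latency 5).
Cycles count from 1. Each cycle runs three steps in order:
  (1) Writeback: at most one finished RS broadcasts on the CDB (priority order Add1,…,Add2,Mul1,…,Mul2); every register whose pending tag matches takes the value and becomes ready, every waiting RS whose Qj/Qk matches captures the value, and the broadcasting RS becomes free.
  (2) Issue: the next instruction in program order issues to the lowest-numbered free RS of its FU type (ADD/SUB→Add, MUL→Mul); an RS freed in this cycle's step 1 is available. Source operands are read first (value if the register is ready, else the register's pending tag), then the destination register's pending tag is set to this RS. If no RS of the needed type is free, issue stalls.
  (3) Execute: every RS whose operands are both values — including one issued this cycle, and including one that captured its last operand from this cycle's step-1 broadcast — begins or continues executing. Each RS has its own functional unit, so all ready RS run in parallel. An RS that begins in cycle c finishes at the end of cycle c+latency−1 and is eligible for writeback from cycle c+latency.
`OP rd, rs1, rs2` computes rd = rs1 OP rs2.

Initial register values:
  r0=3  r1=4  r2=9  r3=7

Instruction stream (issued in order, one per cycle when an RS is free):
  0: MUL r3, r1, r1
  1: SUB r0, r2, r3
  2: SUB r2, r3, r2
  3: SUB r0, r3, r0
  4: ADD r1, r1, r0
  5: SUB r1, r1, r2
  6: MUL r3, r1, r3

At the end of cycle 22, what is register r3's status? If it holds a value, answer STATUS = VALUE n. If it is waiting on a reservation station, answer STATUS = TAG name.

STATUS = TAG Mul1

c1: issue MUL r3<-Mul1 | r0:3,r1:4,r2:9,r3:Mul1
c2: issue SUB r0<-Add1 | r0:Add1,r1:4,r2:9,r3:Mul1
c3: issue SUB r2<-Add2 | r0:Add1,r1:4,r2:Add2,r3:Mul1
c4: stall | r0:Add1,r1:4,r2:Add2,r3:Mul1
c5: stall | r0:Add1,r1:4,r2:Add2,r3:Mul1
c6: CDB Mul1=16; stall | r0:Add1,r1:4,r2:Add2,r3:16
c7: stall | r0:Add1,r1:4,r2:Add2,r3:16
c8: stall | r0:Add1,r1:4,r2:Add2,r3:16
c9: CDB Add1=-7; issue SUB r0<-Add1 | r0:Add1,r1:4,r2:Add2,r3:16
c10: CDB Add2=7; issue ADD r1<-Add2 | r0:Add1,r1:Add2,r2:7,r3:16
c11: stall | r0:Add1,r1:Add2,r2:7,r3:16
c12: CDB Add1=23; issue SUB r1<-Add1 | r0:23,r1:Add1,r2:7,r3:16
c13: issue MUL r3<-Mul1 | r0:23,r1:Add1,r2:7,r3:Mul1
c14: - | r0:23,r1:Add1,r2:7,r3:Mul1
c15: CDB Add2=27 | r0:23,r1:Add1,r2:7,r3:Mul1
c16: - | r0:23,r1:Add1,r2:7,r3:Mul1
c17: - | r0:23,r1:Add1,r2:7,r3:Mul1
c18: CDB Add1=20 | r0:23,r1:20,r2:7,r3:Mul1
c19: - | r0:23,r1:20,r2:7,r3:Mul1
c20: - | r0:23,r1:20,r2:7,r3:Mul1
c21: - | r0:23,r1:20,r2:7,r3:Mul1
c22: - | r0:23,r1:20,r2:7,r3:Mul1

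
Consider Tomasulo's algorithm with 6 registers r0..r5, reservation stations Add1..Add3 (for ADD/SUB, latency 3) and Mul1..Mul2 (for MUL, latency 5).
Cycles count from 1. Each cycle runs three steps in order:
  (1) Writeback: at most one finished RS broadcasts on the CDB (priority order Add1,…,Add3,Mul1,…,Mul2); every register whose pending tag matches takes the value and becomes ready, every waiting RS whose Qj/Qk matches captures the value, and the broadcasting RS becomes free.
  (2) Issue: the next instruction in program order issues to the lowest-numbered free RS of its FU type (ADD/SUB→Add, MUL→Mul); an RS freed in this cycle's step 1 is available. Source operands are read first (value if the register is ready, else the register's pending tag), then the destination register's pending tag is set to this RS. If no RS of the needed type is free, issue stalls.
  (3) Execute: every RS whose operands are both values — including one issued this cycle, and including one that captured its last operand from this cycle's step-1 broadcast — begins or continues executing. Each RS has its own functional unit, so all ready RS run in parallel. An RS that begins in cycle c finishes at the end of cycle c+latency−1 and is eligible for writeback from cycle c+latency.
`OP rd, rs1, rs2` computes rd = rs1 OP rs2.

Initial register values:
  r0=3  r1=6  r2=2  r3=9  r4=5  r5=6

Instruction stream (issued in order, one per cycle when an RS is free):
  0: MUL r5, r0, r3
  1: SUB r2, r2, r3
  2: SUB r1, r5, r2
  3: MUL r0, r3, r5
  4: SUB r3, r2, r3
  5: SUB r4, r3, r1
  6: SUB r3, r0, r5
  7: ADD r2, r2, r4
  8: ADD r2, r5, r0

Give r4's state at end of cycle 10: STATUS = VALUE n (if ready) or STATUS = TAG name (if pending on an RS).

c1: issue MUL r5<-Mul1 | r0:3,r1:6,r2:2,r3:9,r4:5,r5:Mul1
c2: issue SUB r2<-Add1 | r0:3,r1:6,r2:Add1,r3:9,r4:5,r5:Mul1
c3: issue SUB r1<-Add2 | r0:3,r1:Add2,r2:Add1,r3:9,r4:5,r5:Mul1
c4: issue MUL r0<-Mul2 | r0:Mul2,r1:Add2,r2:Add1,r3:9,r4:5,r5:Mul1
c5: CDB Add1=-7; issue SUB r3<-Add1 | r0:Mul2,r1:Add2,r2:-7,r3:Add1,r4:5,r5:Mul1
c6: CDB Mul1=27; issue SUB r4<-Add3 | r0:Mul2,r1:Add2,r2:-7,r3:Add1,r4:Add3,r5:27
c7: stall | r0:Mul2,r1:Add2,r2:-7,r3:Add1,r4:Add3,r5:27
c8: CDB Add1=-16; issue SUB r3<-Add1 | r0:Mul2,r1:Add2,r2:-7,r3:Add1,r4:Add3,r5:27
c9: CDB Add2=34; issue ADD r2<-Add2 | r0:Mul2,r1:34,r2:Add2,r3:Add1,r4:Add3,r5:27
c10: stall | r0:Mul2,r1:34,r2:Add2,r3:Add1,r4:Add3,r5:27

STATUS = TAG Add3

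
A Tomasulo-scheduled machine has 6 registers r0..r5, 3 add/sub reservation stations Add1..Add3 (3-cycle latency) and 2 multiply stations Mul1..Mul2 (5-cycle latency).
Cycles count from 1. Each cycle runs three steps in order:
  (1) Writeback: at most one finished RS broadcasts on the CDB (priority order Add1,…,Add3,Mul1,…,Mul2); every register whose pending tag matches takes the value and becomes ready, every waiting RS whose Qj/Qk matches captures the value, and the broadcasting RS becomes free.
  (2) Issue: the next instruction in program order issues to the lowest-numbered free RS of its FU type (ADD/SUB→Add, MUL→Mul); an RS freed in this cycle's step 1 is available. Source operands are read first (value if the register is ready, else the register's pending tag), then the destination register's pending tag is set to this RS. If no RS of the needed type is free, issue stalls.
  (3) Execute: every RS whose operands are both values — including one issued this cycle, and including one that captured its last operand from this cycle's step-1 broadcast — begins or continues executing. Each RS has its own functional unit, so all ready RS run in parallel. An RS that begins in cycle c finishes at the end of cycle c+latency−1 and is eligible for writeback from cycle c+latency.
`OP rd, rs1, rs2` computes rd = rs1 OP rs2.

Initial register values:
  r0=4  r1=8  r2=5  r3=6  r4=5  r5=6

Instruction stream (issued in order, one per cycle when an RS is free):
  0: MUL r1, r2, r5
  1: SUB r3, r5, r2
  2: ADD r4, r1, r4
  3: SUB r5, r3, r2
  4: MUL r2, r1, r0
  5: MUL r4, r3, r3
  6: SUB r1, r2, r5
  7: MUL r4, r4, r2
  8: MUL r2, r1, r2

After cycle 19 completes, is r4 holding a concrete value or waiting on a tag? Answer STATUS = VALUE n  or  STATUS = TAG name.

STATUS = VALUE 120

cycle 1: issue MUL r1<-Mul1 // r0:4,r1:Mul1,r2:5,r3:6,r4:5,r5:6
cycle 2: issue SUB r3<-Add1 // r0:4,r1:Mul1,r2:5,r3:Add1,r4:5,r5:6
cycle 3: issue ADD r4<-Add2 // r0:4,r1:Mul1,r2:5,r3:Add1,r4:Add2,r5:6
cycle 4: issue SUB r5<-Add3 // r0:4,r1:Mul1,r2:5,r3:Add1,r4:Add2,r5:Add3
cycle 5: CDB Add1=1; issue MUL r2<-Mul2 // r0:4,r1:Mul1,r2:Mul2,r3:1,r4:Add2,r5:Add3
cycle 6: CDB Mul1=30; issue MUL r4<-Mul1 // r0:4,r1:30,r2:Mul2,r3:1,r4:Mul1,r5:Add3
cycle 7: issue SUB r1<-Add1 // r0:4,r1:Add1,r2:Mul2,r3:1,r4:Mul1,r5:Add3
cycle 8: CDB Add3=-4; stall // r0:4,r1:Add1,r2:Mul2,r3:1,r4:Mul1,r5:-4
cycle 9: CDB Add2=35; stall // r0:4,r1:Add1,r2:Mul2,r3:1,r4:Mul1,r5:-4
cycle 10: stall // r0:4,r1:Add1,r2:Mul2,r3:1,r4:Mul1,r5:-4
cycle 11: CDB Mul1=1; issue MUL r4<-Mul1 // r0:4,r1:Add1,r2:Mul2,r3:1,r4:Mul1,r5:-4
cycle 12: CDB Mul2=120; issue MUL r2<-Mul2 // r0:4,r1:Add1,r2:Mul2,r3:1,r4:Mul1,r5:-4
cycle 13: - // r0:4,r1:Add1,r2:Mul2,r3:1,r4:Mul1,r5:-4
cycle 14: - // r0:4,r1:Add1,r2:Mul2,r3:1,r4:Mul1,r5:-4
cycle 15: CDB Add1=124 // r0:4,r1:124,r2:Mul2,r3:1,r4:Mul1,r5:-4
cycle 16: - // r0:4,r1:124,r2:Mul2,r3:1,r4:Mul1,r5:-4
cycle 17: CDB Mul1=120 // r0:4,r1:124,r2:Mul2,r3:1,r4:120,r5:-4
cycle 18: - // r0:4,r1:124,r2:Mul2,r3:1,r4:120,r5:-4
cycle 19: - // r0:4,r1:124,r2:Mul2,r3:1,r4:120,r5:-4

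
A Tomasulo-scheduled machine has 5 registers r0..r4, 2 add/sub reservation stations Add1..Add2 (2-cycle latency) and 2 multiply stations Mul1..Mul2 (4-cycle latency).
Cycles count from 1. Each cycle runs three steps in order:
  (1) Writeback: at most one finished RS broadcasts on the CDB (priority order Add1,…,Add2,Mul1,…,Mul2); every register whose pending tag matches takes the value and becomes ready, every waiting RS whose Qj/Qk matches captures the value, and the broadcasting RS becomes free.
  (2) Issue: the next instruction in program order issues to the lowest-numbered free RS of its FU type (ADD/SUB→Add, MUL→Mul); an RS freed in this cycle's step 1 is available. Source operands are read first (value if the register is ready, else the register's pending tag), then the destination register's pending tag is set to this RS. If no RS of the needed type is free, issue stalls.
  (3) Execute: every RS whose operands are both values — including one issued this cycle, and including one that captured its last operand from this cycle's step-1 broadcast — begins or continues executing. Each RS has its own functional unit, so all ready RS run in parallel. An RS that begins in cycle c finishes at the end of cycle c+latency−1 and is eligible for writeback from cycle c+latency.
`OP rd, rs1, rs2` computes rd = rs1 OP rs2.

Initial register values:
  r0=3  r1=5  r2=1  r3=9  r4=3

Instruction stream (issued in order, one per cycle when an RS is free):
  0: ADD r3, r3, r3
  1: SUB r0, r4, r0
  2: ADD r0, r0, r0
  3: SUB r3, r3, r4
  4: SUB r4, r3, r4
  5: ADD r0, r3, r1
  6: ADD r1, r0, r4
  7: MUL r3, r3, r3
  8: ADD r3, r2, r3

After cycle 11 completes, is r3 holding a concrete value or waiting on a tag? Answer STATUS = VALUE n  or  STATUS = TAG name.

STATUS = TAG Add2

cycle 1: issue ADD r3<-Add1 // r0:3,r1:5,r2:1,r3:Add1,r4:3
cycle 2: issue SUB r0<-Add2 // r0:Add2,r1:5,r2:1,r3:Add1,r4:3
cycle 3: CDB Add1=18; issue ADD r0<-Add1 // r0:Add1,r1:5,r2:1,r3:18,r4:3
cycle 4: CDB Add2=0; issue SUB r3<-Add2 // r0:Add1,r1:5,r2:1,r3:Add2,r4:3
cycle 5: stall // r0:Add1,r1:5,r2:1,r3:Add2,r4:3
cycle 6: CDB Add1=0; issue SUB r4<-Add1 // r0:0,r1:5,r2:1,r3:Add2,r4:Add1
cycle 7: CDB Add2=15; issue ADD r0<-Add2 // r0:Add2,r1:5,r2:1,r3:15,r4:Add1
cycle 8: stall // r0:Add2,r1:5,r2:1,r3:15,r4:Add1
cycle 9: CDB Add1=12; issue ADD r1<-Add1 // r0:Add2,r1:Add1,r2:1,r3:15,r4:12
cycle 10: CDB Add2=20; issue MUL r3<-Mul1 // r0:20,r1:Add1,r2:1,r3:Mul1,r4:12
cycle 11: issue ADD r3<-Add2 // r0:20,r1:Add1,r2:1,r3:Add2,r4:12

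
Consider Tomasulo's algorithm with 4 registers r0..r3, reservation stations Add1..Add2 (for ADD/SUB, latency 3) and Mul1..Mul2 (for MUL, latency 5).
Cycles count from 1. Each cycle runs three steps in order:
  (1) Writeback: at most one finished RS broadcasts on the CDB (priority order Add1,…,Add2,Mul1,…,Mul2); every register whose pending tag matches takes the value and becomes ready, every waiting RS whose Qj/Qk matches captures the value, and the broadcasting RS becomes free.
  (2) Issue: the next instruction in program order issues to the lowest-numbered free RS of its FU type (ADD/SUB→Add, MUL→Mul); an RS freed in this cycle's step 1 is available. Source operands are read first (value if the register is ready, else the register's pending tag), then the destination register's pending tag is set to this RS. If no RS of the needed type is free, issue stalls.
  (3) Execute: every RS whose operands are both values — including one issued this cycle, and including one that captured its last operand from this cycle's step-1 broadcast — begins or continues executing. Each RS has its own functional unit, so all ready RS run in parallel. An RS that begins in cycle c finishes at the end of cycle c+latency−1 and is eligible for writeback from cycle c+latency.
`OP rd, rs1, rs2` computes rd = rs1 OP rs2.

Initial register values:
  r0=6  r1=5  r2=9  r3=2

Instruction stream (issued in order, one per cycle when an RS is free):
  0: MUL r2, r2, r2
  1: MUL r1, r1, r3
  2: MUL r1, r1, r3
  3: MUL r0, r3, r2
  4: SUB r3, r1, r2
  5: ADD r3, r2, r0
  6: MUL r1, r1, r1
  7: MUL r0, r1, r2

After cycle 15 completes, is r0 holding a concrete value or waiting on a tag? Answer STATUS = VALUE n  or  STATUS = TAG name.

c1: issue MUL r2<-Mul1 | r0:6,r1:5,r2:Mul1,r3:2
c2: issue MUL r1<-Mul2 | r0:6,r1:Mul2,r2:Mul1,r3:2
c3: stall | r0:6,r1:Mul2,r2:Mul1,r3:2
c4: stall | r0:6,r1:Mul2,r2:Mul1,r3:2
c5: stall | r0:6,r1:Mul2,r2:Mul1,r3:2
c6: CDB Mul1=81; issue MUL r1<-Mul1 | r0:6,r1:Mul1,r2:81,r3:2
c7: CDB Mul2=10; issue MUL r0<-Mul2 | r0:Mul2,r1:Mul1,r2:81,r3:2
c8: issue SUB r3<-Add1 | r0:Mul2,r1:Mul1,r2:81,r3:Add1
c9: issue ADD r3<-Add2 | r0:Mul2,r1:Mul1,r2:81,r3:Add2
c10: stall | r0:Mul2,r1:Mul1,r2:81,r3:Add2
c11: stall | r0:Mul2,r1:Mul1,r2:81,r3:Add2
c12: CDB Mul1=20; issue MUL r1<-Mul1 | r0:Mul2,r1:Mul1,r2:81,r3:Add2
c13: CDB Mul2=162; issue MUL r0<-Mul2 | r0:Mul2,r1:Mul1,r2:81,r3:Add2
c14: - | r0:Mul2,r1:Mul1,r2:81,r3:Add2
c15: CDB Add1=-61 | r0:Mul2,r1:Mul1,r2:81,r3:Add2

STATUS = TAG Mul2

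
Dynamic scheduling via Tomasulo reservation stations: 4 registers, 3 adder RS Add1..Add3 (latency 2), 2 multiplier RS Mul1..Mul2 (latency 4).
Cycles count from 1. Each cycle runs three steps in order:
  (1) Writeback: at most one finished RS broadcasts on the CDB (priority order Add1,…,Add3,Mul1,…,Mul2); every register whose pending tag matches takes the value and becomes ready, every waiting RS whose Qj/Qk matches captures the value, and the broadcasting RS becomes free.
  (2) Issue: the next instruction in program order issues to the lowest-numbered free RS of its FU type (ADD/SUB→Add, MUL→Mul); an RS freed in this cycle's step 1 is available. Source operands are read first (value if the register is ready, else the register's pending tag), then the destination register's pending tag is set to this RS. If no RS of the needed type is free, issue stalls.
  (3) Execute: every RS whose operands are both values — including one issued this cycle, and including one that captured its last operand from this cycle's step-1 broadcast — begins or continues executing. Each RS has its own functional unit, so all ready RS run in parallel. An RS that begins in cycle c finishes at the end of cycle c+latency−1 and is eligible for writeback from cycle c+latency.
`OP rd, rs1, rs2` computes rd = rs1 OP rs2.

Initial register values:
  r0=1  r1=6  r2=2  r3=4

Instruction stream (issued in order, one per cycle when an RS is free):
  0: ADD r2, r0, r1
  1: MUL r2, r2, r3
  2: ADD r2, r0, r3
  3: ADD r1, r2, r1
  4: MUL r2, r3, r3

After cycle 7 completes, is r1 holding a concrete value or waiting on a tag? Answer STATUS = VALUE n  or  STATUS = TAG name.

STATUS = VALUE 11

c1: issue ADD r2<-Add1 | r0:1,r1:6,r2:Add1,r3:4
c2: issue MUL r2<-Mul1 | r0:1,r1:6,r2:Mul1,r3:4
c3: CDB Add1=7; issue ADD r2<-Add1 | r0:1,r1:6,r2:Add1,r3:4
c4: issue ADD r1<-Add2 | r0:1,r1:Add2,r2:Add1,r3:4
c5: CDB Add1=5; issue MUL r2<-Mul2 | r0:1,r1:Add2,r2:Mul2,r3:4
c6: - | r0:1,r1:Add2,r2:Mul2,r3:4
c7: CDB Add2=11 | r0:1,r1:11,r2:Mul2,r3:4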